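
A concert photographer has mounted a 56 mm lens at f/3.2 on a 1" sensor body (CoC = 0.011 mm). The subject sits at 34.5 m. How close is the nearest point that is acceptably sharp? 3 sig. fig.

Hyperfocal distance H = f²/(N·c) + f = 56²/(3.2 × 0.011) + 56 = 3136/0.0352 + 56 ≈ 89146.9 mm ≈ 89.15 m.
Near limit Dn = s·(H − f)/(H + s − 2f) = 34500 × (89146.9 − 56) / (89146.9 + 34500 − 2 × 56) = 34500 × 89090.9 / 123534.9 ≈ 24881 mm ≈ 24.9 m.

24.9 m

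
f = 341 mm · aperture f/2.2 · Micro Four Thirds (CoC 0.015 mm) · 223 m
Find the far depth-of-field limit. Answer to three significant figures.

238 m

Hyperfocal distance H = f²/(N·c) + f = 341²/(2.2 × 0.015) + 341 = 116281/0.033 + 341 ≈ 3524007.7 mm ≈ 3524 m.
Far limit Df = s·(H − f)/(H − s) = 223000 × (3524007.7 − 341) / (3524007.7 − 223000) = 223000 × 3523666.7 / 3301007.7 ≈ 238042 mm ≈ 238 m.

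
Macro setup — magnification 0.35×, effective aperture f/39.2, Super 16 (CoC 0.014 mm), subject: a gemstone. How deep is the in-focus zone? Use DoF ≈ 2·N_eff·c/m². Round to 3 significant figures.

8.96 mm

At magnification m, DoF ≈ 2·N_eff·c/m² = 2 × 39.2 × 0.014 / 0.35² = 1.098 / 0.1225 ≈ 8.96 mm.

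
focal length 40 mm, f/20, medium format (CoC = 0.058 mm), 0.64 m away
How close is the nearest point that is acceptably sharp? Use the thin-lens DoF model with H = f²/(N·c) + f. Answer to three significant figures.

446 mm

Hyperfocal distance H = f²/(N·c) + f = 40²/(20 × 0.058) + 40 = 1600/1.16 + 40 ≈ 1419.3 mm ≈ 1.419 m.
Near limit Dn = s·(H − f)/(H + s − 2f) = 640 × (1419.3 − 40) / (1419.3 + 640 − 2 × 40) = 640 × 1379.3 / 1979.3 ≈ 445.99 mm.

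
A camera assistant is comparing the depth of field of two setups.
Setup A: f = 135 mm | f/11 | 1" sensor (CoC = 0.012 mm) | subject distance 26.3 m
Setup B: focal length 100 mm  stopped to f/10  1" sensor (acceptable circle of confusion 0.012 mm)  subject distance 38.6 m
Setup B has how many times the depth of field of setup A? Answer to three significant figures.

Setup A: H = 135²/(11×0.012) + 135 ≈ 138203.2 mm; DoF = Df − Dn = 32449 − 22110 ≈ 10339 mm.
Setup B: H = 100²/(10×0.012) + 100 ≈ 83433.3 mm; DoF = Df − Dn = 71747 − 26402 ≈ 45345 mm.
Ratio = 45345 / 10339 ≈ 4.39.

4.39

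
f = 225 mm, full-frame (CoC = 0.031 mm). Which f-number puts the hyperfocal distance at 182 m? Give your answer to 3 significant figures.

Rearrange H = f²/(N·c) + f for N: N = f² / ((H − f)·c).
N = 225² / ((182000 − 225) × 0.031) = 50625 / 5635 ≈ 8.98.

f/8.98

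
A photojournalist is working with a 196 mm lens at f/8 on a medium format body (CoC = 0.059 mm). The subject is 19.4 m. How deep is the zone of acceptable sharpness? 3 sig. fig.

Hyperfocal distance H = f²/(N·c) + f = 196²/(8 × 0.059) + 196 = 38416/0.472 + 196 ≈ 81585.8 mm ≈ 81.59 m.
Near limit Dn = s·(H − f)/(H + s − 2f) = 19400 × (81585.8 − 196) / (81585.8 + 19400 − 2 × 196) = 19400 × 81389.8 / 100593.8 ≈ 15696.4 mm.
Far limit Df = s·(H − f)/(H − s) = 19400 × (81585.8 − 196) / (81585.8 − 19400) = 19400 × 81389.8 / 62185.8 ≈ 25391.0 mm.
Depth of field = Df − Dn = 25391.0 − 15696.4 ≈ 9694.6 mm ≈ 9.69 m.

9.69 m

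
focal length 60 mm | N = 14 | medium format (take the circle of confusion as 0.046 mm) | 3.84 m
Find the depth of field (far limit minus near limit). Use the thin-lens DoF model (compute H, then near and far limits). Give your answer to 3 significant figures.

Hyperfocal distance H = f²/(N·c) + f = 60²/(14 × 0.046) + 60 = 3600/0.644 + 60 ≈ 5650.1 mm ≈ 5.650 m.
Near limit Dn = s·(H − f)/(H + s − 2f) = 3840 × (5650.1 − 60) / (5650.1 + 3840 − 2 × 60) = 3840 × 5590.1 / 9370.1 ≈ 2290.9 mm.
Far limit Df = s·(H − f)/(H − s) = 3840 × (5650.1 − 60) / (5650.1 − 3840) = 3840 × 5590.1 / 1810.1 ≈ 11859.2 mm.
Depth of field = Df − Dn = 11859.2 − 2290.9 ≈ 9568.3 mm ≈ 9.57 m.

9.57 m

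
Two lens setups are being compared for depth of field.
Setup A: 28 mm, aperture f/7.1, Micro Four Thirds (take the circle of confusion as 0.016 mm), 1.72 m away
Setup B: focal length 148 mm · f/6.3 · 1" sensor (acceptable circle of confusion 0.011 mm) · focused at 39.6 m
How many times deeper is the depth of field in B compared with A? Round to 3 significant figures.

11.2

Setup A: H = 28²/(7.1×0.016) + 28 ≈ 6929.4 mm; DoF = Df − Dn = 2278.65 − 1381.34 ≈ 897.31 mm.
Setup B: H = 148²/(6.3×0.011) + 148 ≈ 316223.0 mm; DoF = Df − Dn = 45248 − 35206 ≈ 10042 mm.
Ratio = 10042 / 897.31 ≈ 11.2.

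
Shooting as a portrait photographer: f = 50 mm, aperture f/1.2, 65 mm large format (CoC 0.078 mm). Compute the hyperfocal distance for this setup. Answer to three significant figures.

26.8 m

Hyperfocal distance H = f²/(N·c) + f = 50²/(1.2 × 0.078) + 50 = 2500/0.0936 + 50 ≈ 26759.4 mm ≈ 26.8 m.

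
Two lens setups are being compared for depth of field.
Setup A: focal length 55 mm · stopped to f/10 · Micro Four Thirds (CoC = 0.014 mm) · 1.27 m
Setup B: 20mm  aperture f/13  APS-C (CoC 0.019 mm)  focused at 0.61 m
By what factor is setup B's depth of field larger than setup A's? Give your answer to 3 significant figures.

3.58

Setup A: H = 55²/(10×0.014) + 55 ≈ 21662.1 mm; DoF = Df − Dn = 1345.67 − 1202.39 ≈ 143.28 mm.
Setup B: H = 20²/(13×0.019) + 20 ≈ 1639.4 mm; DoF = Df − Dn = 959.61 − 447.11 ≈ 512.50 mm.
Ratio = 512.50 / 143.28 ≈ 3.58.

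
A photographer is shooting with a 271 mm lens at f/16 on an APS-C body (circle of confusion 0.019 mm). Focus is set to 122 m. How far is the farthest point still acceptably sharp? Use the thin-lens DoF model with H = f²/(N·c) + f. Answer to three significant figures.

Hyperfocal distance H = f²/(N·c) + f = 271²/(16 × 0.019) + 271 = 73441/0.304 + 271 ≈ 241853.2 mm ≈ 241.9 m.
Far limit Df = s·(H − f)/(H − s) = 122000 × (241853.2 − 271) / (241853.2 − 122000) = 122000 × 241582.2 / 119853.2 ≈ 245909 mm ≈ 246 m.

246 m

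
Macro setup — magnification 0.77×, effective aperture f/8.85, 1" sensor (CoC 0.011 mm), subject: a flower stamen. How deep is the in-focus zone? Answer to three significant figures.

At magnification m, DoF ≈ 2·N_eff·c/m² = 2 × 8.85 × 0.011 / 0.77² = 0.1947 / 0.5929 ≈ 0.328 mm.

0.328 mm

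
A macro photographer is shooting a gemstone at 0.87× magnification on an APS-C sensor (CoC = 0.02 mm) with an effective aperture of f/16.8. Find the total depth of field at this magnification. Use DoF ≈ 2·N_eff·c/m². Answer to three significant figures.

0.888 mm

At magnification m, DoF ≈ 2·N_eff·c/m² = 2 × 16.8 × 0.02 / 0.87² = 0.672 / 0.7569 ≈ 0.888 mm.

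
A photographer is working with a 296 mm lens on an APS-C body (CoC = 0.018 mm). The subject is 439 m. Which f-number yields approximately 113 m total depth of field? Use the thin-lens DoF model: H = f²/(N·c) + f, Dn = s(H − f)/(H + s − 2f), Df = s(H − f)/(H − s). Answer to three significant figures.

f/1.41

Write h = H − f = f²/(N·c). The thin-lens limits are Dn = s·h/(h + (s−f)) and Df = s·h/(h − (s−f)), so DoF = Df − Dn = 2·s·(s−f)·h / (h² − (s−f)²).
That is a quadratic in h: DoF·h² − 2·s·(s−f)·h − DoF·(s−f)² = 0 ⇒ h = (s−f)·(s + √(s² + DoF²)) / DoF = 438704 × (439000 + √(439000² + 113000²)) / 113000 = 438704 × (439000 + 453310) / 113000 ≈ 3464248 mm.
Then N = f²/(c·h) = 296² / (0.018 × 3464248) = 87616 / 62356 ≈ 1.41.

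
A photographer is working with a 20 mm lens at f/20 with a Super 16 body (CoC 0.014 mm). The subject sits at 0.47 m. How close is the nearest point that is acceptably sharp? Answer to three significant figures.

Hyperfocal distance H = f²/(N·c) + f = 20²/(20 × 0.014) + 20 = 400/0.28 + 20 ≈ 1448.6 mm ≈ 1.449 m.
Near limit Dn = s·(H − f)/(H + s − 2f) = 470 × (1448.6 − 20) / (1448.6 + 470 − 2 × 20) = 470 × 1428.6 / 1878.6 ≈ 357.41 mm.

357 mm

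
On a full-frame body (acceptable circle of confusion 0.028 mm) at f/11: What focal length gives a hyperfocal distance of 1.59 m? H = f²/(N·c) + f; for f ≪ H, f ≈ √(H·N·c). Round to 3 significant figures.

22.0 mm

From H = f²/(N·c) + f, with f ≪ H: f ≈ √(H·N·c) = √(1590 × 11 × 0.028) = √489.72 ≈ 22.13 mm.
Exact: f² + N·c·f − N·c·H = 0 ⇒ f = (−N·c + √((N·c)² + 4·N·c·H))/2 = (−0.308 + √1959.0)/2 ≈ 21.976 mm ≈ 22.0 mm.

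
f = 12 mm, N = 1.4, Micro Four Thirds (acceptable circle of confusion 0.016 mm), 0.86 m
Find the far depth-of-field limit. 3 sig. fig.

Hyperfocal distance H = f²/(N·c) + f = 12²/(1.4 × 0.016) + 12 = 144/0.0224 + 12 ≈ 6440.6 mm ≈ 6.441 m.
Far limit Df = s·(H − f)/(H − s) = 860 × (6440.6 − 12) / (6440.6 − 860) = 860 × 6428.6 / 5580.6 ≈ 990.68 mm ≈ 0.991 m.

0.991 m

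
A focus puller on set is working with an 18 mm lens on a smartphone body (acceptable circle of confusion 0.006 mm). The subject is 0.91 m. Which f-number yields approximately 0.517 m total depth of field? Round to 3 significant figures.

f/16

Write h = H − f = f²/(N·c). The thin-lens limits are Dn = s·h/(h + (s−f)) and Df = s·h/(h − (s−f)), so DoF = Df − Dn = 2·s·(s−f)·h / (h² − (s−f)²).
That is a quadratic in h: DoF·h² − 2·s·(s−f)·h − DoF·(s−f)² = 0 ⇒ h = (s−f)·(s + √(s² + DoF²)) / DoF = 892 × (910 + √(910² + 517²)) / 517 = 892 × (910 + 1046.61) / 517 ≈ 3375.8 mm.
Then N = f²/(c·h) = 18² / (0.006 × 3375.8) = 324 / 20.255 ≈ 16.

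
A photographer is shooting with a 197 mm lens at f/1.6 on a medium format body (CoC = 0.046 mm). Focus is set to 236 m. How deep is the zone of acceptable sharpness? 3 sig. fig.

264 m

Hyperfocal distance H = f²/(N·c) + f = 197²/(1.6 × 0.046) + 197 = 38809/0.0736 + 197 ≈ 527493.2 mm ≈ 527.5 m.
Near limit Dn = s·(H − f)/(H + s − 2f) = 236000 × (527493.2 − 197) / (527493.2 + 236000 − 2 × 197) = 236000 × 527296.2 / 763099.2 ≈ 163074 mm.
Far limit Df = s·(H − f)/(H − s) = 236000 × (527493.2 − 197) / (527493.2 − 236000) = 236000 × 527296.2 / 291493.2 ≈ 426912 mm.
Depth of field = Df − Dn = 426912 − 163074 ≈ 263838 mm ≈ 264 m.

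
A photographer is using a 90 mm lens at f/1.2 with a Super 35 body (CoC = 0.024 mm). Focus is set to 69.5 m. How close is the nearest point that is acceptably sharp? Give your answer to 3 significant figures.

55.7 m

Hyperfocal distance H = f²/(N·c) + f = 90²/(1.2 × 0.024) + 90 = 8100/0.0288 + 90 ≈ 281340.0 mm ≈ 281.3 m.
Near limit Dn = s·(H − f)/(H + s − 2f) = 69500 × (281340.0 − 90) / (281340.0 + 69500 − 2 × 90) = 69500 × 281250.0 / 350660.0 ≈ 55743 mm ≈ 55.7 m.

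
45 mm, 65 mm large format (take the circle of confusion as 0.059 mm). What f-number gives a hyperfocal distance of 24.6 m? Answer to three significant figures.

Rearrange H = f²/(N·c) + f for N: N = f² / ((H − f)·c).
N = 45² / ((24600 − 45) × 0.059) = 2025 / 1449 ≈ 1.40.

f/1.40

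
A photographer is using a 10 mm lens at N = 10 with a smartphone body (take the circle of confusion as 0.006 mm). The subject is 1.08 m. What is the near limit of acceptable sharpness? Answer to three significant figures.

0.658 m

Hyperfocal distance H = f²/(N·c) + f = 10²/(10 × 0.006) + 10 = 100/0.06 + 10 ≈ 1676.7 mm ≈ 1.677 m.
Near limit Dn = s·(H − f)/(H + s − 2f) = 1080 × (1676.7 − 10) / (1676.7 + 1080 − 2 × 10) = 1080 × 1666.7 / 2736.7 ≈ 657.73 mm ≈ 0.658 m.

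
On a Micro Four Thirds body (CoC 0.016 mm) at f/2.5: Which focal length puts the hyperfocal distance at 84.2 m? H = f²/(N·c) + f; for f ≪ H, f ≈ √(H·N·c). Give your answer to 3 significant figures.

From H = f²/(N·c) + f, with f ≪ H: f ≈ √(H·N·c) = √(84200 × 2.5 × 0.016) = √3368.0 ≈ 58.03 mm.
The +f correction barely moves this — solving exactly, f² + N·c·f − N·c·H = 0 ⇒ f = (−N·c + √((N·c)² + 4·N·c·H))/2 = (−0.04 + √13472)/2 ≈ 58.014 mm, so f ≈ 58.0 mm.

58.0 mm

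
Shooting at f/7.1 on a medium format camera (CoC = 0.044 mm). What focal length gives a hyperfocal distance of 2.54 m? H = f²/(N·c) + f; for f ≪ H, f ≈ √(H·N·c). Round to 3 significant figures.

28.0 mm

From H = f²/(N·c) + f, with f ≪ H: f ≈ √(H·N·c) = √(2540 × 7.1 × 0.044) = √793.50 ≈ 28.17 mm.
Exact: f² + N·c·f − N·c·H = 0 ⇒ f = (−N·c + √((N·c)² + 4·N·c·H))/2 = (−0.3124 + √3174.1)/2 ≈ 28.013 mm ≈ 28.0 mm.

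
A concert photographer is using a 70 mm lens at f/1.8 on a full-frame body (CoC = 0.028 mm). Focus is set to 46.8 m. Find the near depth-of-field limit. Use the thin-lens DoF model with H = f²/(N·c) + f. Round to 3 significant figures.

31.6 m

Hyperfocal distance H = f²/(N·c) + f = 70²/(1.8 × 0.028) + 70 = 4900/0.0504 + 70 ≈ 97292.2 mm ≈ 97.29 m.
Near limit Dn = s·(H − f)/(H + s − 2f) = 46800 × (97292.2 − 70) / (97292.2 + 46800 − 2 × 70) = 46800 × 97222.2 / 143952.2 ≈ 31608 mm ≈ 31.6 m.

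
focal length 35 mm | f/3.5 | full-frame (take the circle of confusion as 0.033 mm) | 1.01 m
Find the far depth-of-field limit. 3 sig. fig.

1.11 m

Hyperfocal distance H = f²/(N·c) + f = 35²/(3.5 × 0.033) + 35 = 1225/0.1155 + 35 ≈ 10641.1 mm ≈ 10.64 m.
Far limit Df = s·(H − f)/(H − s) = 1010 × (10641.1 − 35) / (10641.1 − 1010) = 1010 × 10606.1 / 9631.1 ≈ 1112.2 mm ≈ 1.11 m.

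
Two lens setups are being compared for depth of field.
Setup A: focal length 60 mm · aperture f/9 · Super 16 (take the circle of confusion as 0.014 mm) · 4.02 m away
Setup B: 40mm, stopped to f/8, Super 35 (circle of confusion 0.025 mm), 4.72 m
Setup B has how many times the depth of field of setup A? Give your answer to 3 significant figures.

7.39

Setup A: H = 60²/(9×0.014) + 60 ≈ 28631.4 mm; DoF = Df − Dn = 4666.8 − 3530.7 ≈ 1136.1 mm.
Setup B: H = 40²/(8×0.025) + 40 ≈ 8040.0 mm; DoF = Df − Dn = 11373.5 − 2977.9 ≈ 8395.6 mm.
Ratio = 8395.6 / 1136.1 ≈ 7.39.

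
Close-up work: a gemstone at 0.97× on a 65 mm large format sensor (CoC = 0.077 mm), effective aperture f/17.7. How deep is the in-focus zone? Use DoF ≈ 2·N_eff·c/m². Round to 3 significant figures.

2.90 mm

At magnification m, DoF ≈ 2·N_eff·c/m² = 2 × 17.7 × 0.077 / 0.97² = 2.726 / 0.9409 ≈ 2.9 mm.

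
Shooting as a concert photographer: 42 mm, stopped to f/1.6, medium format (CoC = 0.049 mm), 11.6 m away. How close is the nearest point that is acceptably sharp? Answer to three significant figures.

Hyperfocal distance H = f²/(N·c) + f = 42²/(1.6 × 0.049) + 42 = 1764/0.0784 + 42 ≈ 22542.0 mm ≈ 22.54 m.
Near limit Dn = s·(H − f)/(H + s − 2f) = 11600 × (22542.0 − 42) / (22542.0 + 11600 − 2 × 42) = 11600 × 22500.0 / 34058.0 ≈ 7663.4 mm ≈ 7.66 m.

7.66 m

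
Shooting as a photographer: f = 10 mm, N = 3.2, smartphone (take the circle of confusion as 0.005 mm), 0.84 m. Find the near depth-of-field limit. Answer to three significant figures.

Hyperfocal distance H = f²/(N·c) + f = 10²/(3.2 × 0.005) + 10 = 100/0.016 + 10 ≈ 6260.0 mm ≈ 6.260 m.
Near limit Dn = s·(H − f)/(H + s − 2f) = 840 × (6260.0 − 10) / (6260.0 + 840 − 2 × 10) = 840 × 6250.0 / 7080.0 ≈ 741.53 mm ≈ 0.742 m.

0.742 m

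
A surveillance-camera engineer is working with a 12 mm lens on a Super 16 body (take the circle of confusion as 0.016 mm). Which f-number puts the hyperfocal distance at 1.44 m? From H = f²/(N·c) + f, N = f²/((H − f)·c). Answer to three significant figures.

Rearrange H = f²/(N·c) + f for N: N = f² / ((H − f)·c).
N = 12² / ((1440 − 12) × 0.016) = 144 / 22.85 ≈ 6.30.

f/6.30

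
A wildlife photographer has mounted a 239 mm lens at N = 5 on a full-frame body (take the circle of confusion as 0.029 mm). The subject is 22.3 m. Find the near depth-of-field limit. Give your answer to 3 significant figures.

21.1 m

Hyperfocal distance H = f²/(N·c) + f = 239²/(5 × 0.029) + 239 = 57121/0.145 + 239 ≈ 394176.9 mm ≈ 394.2 m.
Near limit Dn = s·(H − f)/(H + s − 2f) = 22300 × (394176.9 − 239) / (394176.9 + 22300 − 2 × 239) = 22300 × 393937.9 / 415998.9 ≈ 21117 mm ≈ 21.1 m.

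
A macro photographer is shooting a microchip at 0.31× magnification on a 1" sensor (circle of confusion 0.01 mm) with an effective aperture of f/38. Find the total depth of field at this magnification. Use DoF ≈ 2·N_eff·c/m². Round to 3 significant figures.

7.91 mm

At magnification m, DoF ≈ 2·N_eff·c/m² = 2 × 38 × 0.01 / 0.31² = 0.76 / 0.0961 ≈ 7.91 mm.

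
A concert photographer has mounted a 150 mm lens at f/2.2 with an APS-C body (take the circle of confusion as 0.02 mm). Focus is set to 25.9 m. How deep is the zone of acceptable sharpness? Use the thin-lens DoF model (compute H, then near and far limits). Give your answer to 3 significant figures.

2.62 m

Hyperfocal distance H = f²/(N·c) + f = 150²/(2.2 × 0.02) + 150 = 22500/0.044 + 150 ≈ 511513.6 mm ≈ 511.5 m.
Near limit Dn = s·(H − f)/(H + s − 2f) = 25900 × (511513.6 − 150) / (511513.6 + 25900 − 2 × 150) = 25900 × 511363.6 / 537113.6 ≈ 24658.3 mm.
Far limit Df = s·(H − f)/(H − s) = 25900 × (511513.6 − 150) / (511513.6 − 25900) = 25900 × 511363.6 / 485613.6 ≈ 27273.4 mm.
Depth of field = Df − Dn = 27273.4 − 24658.3 ≈ 2615.1 mm ≈ 2.62 m.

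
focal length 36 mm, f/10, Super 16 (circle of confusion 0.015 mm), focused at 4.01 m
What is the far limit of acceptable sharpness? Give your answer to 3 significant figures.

Hyperfocal distance H = f²/(N·c) + f = 36²/(10 × 0.015) + 36 = 1296/0.15 + 36 ≈ 8676.0 mm ≈ 8.676 m.
Far limit Df = s·(H − f)/(H − s) = 4010 × (8676.0 − 36) / (8676.0 − 4010) = 4010 × 8640.0 / 4666.0 ≈ 7425.3 mm ≈ 7.43 m.

7.43 m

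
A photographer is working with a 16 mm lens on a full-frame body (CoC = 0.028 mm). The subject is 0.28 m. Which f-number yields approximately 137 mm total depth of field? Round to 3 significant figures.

f/8.02

Write h = H − f = f²/(N·c). The thin-lens limits are Dn = s·h/(h + (s−f)) and Df = s·h/(h − (s−f)), so DoF = Df − Dn = 2·s·(s−f)·h / (h² − (s−f)²).
That is a quadratic in h: DoF·h² − 2·s·(s−f)·h − DoF·(s−f)² = 0 ⇒ h = (s−f)·(s + √(s² + DoF²)) / DoF = 264 × (280 + √(280² + 137²)) / 137 = 264 × (280 + 311.719) / 137 ≈ 1140.2 mm.
Then N = f²/(c·h) = 16² / (0.028 × 1140.2) = 256 / 31.927 ≈ 8.02.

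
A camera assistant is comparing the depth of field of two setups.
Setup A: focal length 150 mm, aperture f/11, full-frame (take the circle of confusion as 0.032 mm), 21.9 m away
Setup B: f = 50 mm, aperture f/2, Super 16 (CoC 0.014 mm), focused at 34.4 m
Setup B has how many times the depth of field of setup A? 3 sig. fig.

Setup A: H = 150²/(11×0.032) + 150 ≈ 64070.5 mm; DoF = Df − Dn = 33195 − 16340 ≈ 16855 mm.
Setup B: H = 50²/(2×0.014) + 50 ≈ 89335.7 mm; DoF = Df − Dn = 55910 − 24843 ≈ 31067 mm.
Ratio = 31067 / 16855 ≈ 1.84.

1.84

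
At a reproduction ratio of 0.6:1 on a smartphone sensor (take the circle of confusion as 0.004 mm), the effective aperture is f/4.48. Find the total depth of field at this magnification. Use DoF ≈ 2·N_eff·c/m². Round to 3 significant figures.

At magnification m, DoF ≈ 2·N_eff·c/m² = 2 × 4.48 × 0.004 / 0.6² = 0.03584 / 0.36 ≈ 0.0996 mm.

0.0996 mm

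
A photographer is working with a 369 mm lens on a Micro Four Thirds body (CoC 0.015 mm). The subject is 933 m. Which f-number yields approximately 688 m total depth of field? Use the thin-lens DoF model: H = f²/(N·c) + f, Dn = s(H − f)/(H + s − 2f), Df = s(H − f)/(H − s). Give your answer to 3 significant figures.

f/3.20

Write h = H − f = f²/(N·c). The thin-lens limits are Dn = s·h/(h + (s−f)) and Df = s·h/(h − (s−f)), so DoF = Df − Dn = 2·s·(s−f)·h / (h² − (s−f)²).
That is a quadratic in h: DoF·h² − 2·s·(s−f)·h − DoF·(s−f)² = 0 ⇒ h = (s−f)·(s + √(s² + DoF²)) / DoF = 932631 × (933000 + √(933000² + 688000²)) / 688000 = 932631 × (933000 + 1159238) / 688000 ≈ 2836172 mm.
Then N = f²/(c·h) = 369² / (0.015 × 2836172) = 136161 / 42543 ≈ 3.20.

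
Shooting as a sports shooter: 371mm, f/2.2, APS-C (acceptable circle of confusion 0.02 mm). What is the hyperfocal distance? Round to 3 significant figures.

Hyperfocal distance H = f²/(N·c) + f = 371²/(2.2 × 0.02) + 371 = 137641/0.044 + 371 ≈ 3128575.5 mm ≈ 3130 m.

3130 m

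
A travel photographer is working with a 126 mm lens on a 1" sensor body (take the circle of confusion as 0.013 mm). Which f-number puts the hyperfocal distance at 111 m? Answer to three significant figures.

Rearrange H = f²/(N·c) + f for N: N = f² / ((H − f)·c).
N = 126² / ((111000 − 126) × 0.013) = 15876 / 1441 ≈ 11.

f/11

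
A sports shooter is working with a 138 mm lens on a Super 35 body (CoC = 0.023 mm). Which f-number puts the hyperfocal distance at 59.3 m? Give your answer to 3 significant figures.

Rearrange H = f²/(N·c) + f for N: N = f² / ((H − f)·c).
N = 138² / ((59300 − 138) × 0.023) = 19044 / 1361 ≈ 14.

f/14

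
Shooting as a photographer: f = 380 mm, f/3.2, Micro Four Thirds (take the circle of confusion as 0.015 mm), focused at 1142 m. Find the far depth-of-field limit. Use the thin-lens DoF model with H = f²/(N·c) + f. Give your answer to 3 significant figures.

1840 m

Hyperfocal distance H = f²/(N·c) + f = 380²/(3.2 × 0.015) + 380 = 144400/0.048 + 380 ≈ 3008713.3 mm ≈ 3009 m.
Far limit Df = s·(H − f)/(H − s) = 1142000 × (3008713.3 − 380) / (3008713.3 − 1142000) = 1142000 × 3008333.3 / 1866713.3 ≈ 1840409 mm ≈ 1840 m.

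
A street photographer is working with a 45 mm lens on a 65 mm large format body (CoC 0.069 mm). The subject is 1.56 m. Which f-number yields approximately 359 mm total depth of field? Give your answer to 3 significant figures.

Write h = H − f = f²/(N·c). The thin-lens limits are Dn = s·h/(h + (s−f)) and Df = s·h/(h − (s−f)), so DoF = Df − Dn = 2·s·(s−f)·h / (h² − (s−f)²).
That is a quadratic in h: DoF·h² − 2·s·(s−f)·h − DoF·(s−f)² = 0 ⇒ h = (s−f)·(s + √(s² + DoF²)) / DoF = 1515 × (1560 + √(1560² + 359²)) / 359 = 1515 × (1560 + 1600.78) / 359 ≈ 13339 mm.
Then N = f²/(c·h) = 45² / (0.069 × 13339) = 2025 / 920.37 ≈ 2.20.

f/2.20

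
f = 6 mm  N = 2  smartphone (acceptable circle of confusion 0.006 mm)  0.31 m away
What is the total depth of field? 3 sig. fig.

Hyperfocal distance H = f²/(N·c) + f = 6²/(2 × 0.006) + 6 = 36/0.012 + 6 ≈ 3006.0 mm ≈ 3.006 m.
Near limit Dn = s·(H − f)/(H + s − 2f) = 310 × (3006.0 − 6) / (3006.0 + 310 − 2 × 6) = 310 × 3000.0 / 3304.0 ≈ 281.477 mm.
Far limit Df = s·(H − f)/(H − s) = 310 × (3006.0 − 6) / (3006.0 − 310) = 310 × 3000.0 / 2696.0 ≈ 344.955 mm.
Depth of field = Df − Dn = 344.955 − 281.477 ≈ 63.478 mm.

63.5 mm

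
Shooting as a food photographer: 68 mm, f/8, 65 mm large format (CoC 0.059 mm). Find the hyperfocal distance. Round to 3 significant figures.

9.86 m

Hyperfocal distance H = f²/(N·c) + f = 68²/(8 × 0.059) + 68 = 4624/0.472 + 68 ≈ 9864.6 mm ≈ 9.86 m.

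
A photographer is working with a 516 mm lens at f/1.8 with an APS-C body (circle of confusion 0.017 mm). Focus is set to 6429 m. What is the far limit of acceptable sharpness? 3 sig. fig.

24600 m

Hyperfocal distance H = f²/(N·c) + f = 516²/(1.8 × 0.017) + 516 = 266256/0.0306 + 516 ≈ 8701692.5 mm ≈ 8702 m.
Far limit Df = s·(H − f)/(H − s) = 6429000 × (8701692.5 − 516) / (8701692.5 − 6429000) = 6429000 × 8701176.5 / 2272692.5 ≈ 24613917 mm ≈ 24600 m.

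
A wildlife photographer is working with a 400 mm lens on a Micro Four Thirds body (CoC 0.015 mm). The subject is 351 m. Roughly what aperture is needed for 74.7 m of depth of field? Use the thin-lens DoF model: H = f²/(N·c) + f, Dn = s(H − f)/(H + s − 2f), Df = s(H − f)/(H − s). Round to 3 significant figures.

Write h = H − f = f²/(N·c). The thin-lens limits are Dn = s·h/(h + (s−f)) and Df = s·h/(h − (s−f)), so DoF = Df − Dn = 2·s·(s−f)·h / (h² − (s−f)²).
That is a quadratic in h: DoF·h² − 2·s·(s−f)·h − DoF·(s−f)² = 0 ⇒ h = (s−f)·(s + √(s² + DoF²)) / DoF = 350600 × (351000 + √(351000² + 74700²)) / 74700 = 350600 × (351000 + 358861) / 74700 ≈ 3331689 mm.
Then N = f²/(c·h) = 400² / (0.015 × 3331689) = 160000 / 49975 ≈ 3.20.

f/3.20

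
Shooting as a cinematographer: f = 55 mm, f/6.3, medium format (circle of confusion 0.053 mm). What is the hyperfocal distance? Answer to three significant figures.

9.11 m

Hyperfocal distance H = f²/(N·c) + f = 55²/(6.3 × 0.053) + 55 = 3025/0.3339 + 55 ≈ 9114.6 mm ≈ 9.11 m.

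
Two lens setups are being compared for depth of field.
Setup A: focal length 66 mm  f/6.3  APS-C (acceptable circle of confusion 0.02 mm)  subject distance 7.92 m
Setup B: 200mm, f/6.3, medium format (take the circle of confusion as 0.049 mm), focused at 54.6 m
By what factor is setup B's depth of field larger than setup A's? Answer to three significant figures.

14.7

Setup A: H = 66²/(6.3×0.02) + 66 ≈ 34637.4 mm; DoF = Df − Dn = 10248.2 − 6453.8 ≈ 3794.4 mm.
Setup B: H = 200²/(6.3×0.049) + 200 ≈ 129775.6 mm; DoF = Df − Dn = 94111 − 38455 ≈ 55656 mm.
Ratio = 55656 / 3794.4 ≈ 14.7.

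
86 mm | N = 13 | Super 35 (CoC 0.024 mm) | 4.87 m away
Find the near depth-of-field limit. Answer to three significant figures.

4.05 m

Hyperfocal distance H = f²/(N·c) + f = 86²/(13 × 0.024) + 86 = 7396/0.312 + 86 ≈ 23791.1 mm ≈ 23.79 m.
Near limit Dn = s·(H − f)/(H + s − 2f) = 4870 × (23791.1 − 86) / (23791.1 + 4870 − 2 × 86) = 4870 × 23705.1 / 28489.1 ≈ 4052.2 mm ≈ 4.05 m.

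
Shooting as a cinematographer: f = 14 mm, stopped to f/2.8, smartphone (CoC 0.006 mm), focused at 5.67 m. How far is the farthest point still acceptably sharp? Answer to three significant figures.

11.0 m

Hyperfocal distance H = f²/(N·c) + f = 14²/(2.8 × 0.006) + 14 = 196/0.0168 + 14 ≈ 11680.7 mm ≈ 11.68 m.
Far limit Df = s·(H − f)/(H − s) = 5670 × (11680.7 − 14) / (11680.7 − 5670) = 5670 × 11666.7 / 6010.7 ≈ 11005 mm ≈ 11.0 m.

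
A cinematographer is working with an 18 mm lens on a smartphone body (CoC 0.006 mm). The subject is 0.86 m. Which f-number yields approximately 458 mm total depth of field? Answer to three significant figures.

Write h = H − f = f²/(N·c). The thin-lens limits are Dn = s·h/(h + (s−f)) and Df = s·h/(h − (s−f)), so DoF = Df − Dn = 2·s·(s−f)·h / (h² − (s−f)²).
That is a quadratic in h: DoF·h² − 2·s·(s−f)·h − DoF·(s−f)² = 0 ⇒ h = (s−f)·(s + √(s² + DoF²)) / DoF = 842 × (860 + √(860² + 458²)) / 458 = 842 × (860 + 974.353) / 458 ≈ 3372.3 mm.
Then N = f²/(c·h) = 18² / (0.006 × 3372.3) = 324 / 20.234 ≈ 16.

f/16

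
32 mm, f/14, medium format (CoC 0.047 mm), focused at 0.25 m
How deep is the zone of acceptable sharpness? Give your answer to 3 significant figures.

71.4 mm

Hyperfocal distance H = f²/(N·c) + f = 32²/(14 × 0.047) + 32 = 1024/0.658 + 32 ≈ 1588.2 mm ≈ 1.588 m.
Near limit Dn = s·(H − f)/(H + s − 2f) = 250 × (1588.2 − 32) / (1588.2 + 250 − 2 × 32) = 250 × 1556.2 / 1774.2 ≈ 219.282 mm.
Far limit Df = s·(H − f)/(H − s) = 250 × (1588.2 − 32) / (1588.2 − 250) = 250 × 1556.2 / 1338.2 ≈ 290.725 mm.
Depth of field = Df − Dn = 290.725 − 219.282 ≈ 71.443 mm.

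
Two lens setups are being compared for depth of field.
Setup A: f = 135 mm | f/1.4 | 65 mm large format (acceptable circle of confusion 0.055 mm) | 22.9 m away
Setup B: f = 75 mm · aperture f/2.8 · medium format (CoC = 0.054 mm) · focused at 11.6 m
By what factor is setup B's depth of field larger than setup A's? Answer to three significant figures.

1.79

Setup A: H = 135²/(1.4×0.055) + 135 ≈ 236823.3 mm; DoF = Df − Dn = 25336.9 − 20890.7 ≈ 4446.2 mm.
Setup B: H = 75²/(2.8×0.054) + 75 ≈ 37277.4 mm; DoF = Df − Dn = 16806.5 − 8856.4 ≈ 7950.1 mm.
Ratio = 7950.1 / 4446.2 ≈ 1.79.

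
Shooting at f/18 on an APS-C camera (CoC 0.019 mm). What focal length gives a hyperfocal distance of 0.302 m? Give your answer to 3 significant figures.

9.99 mm

From H = f²/(N·c) + f, with f ≪ H: f ≈ √(H·N·c) = √(302 × 18 × 0.019) = √103.28 ≈ 10.16 mm.
Exact: f² + N·c·f − N·c·H = 0 ⇒ f = (−N·c + √((N·c)² + 4·N·c·H))/2 = (−0.342 + √413.25)/2 ≈ 9.9933 mm ≈ 9.99 mm.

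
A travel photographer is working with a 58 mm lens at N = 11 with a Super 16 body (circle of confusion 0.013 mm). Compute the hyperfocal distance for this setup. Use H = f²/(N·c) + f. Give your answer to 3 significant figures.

23.6 m

Hyperfocal distance H = f²/(N·c) + f = 58²/(11 × 0.013) + 58 = 3364/0.143 + 58 ≈ 23582.5 mm ≈ 23.6 m.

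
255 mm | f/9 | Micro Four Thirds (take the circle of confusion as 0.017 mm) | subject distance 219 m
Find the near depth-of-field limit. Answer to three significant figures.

145 m

Hyperfocal distance H = f²/(N·c) + f = 255²/(9 × 0.017) + 255 = 65025/0.153 + 255 ≈ 425255.0 mm ≈ 425.3 m.
Near limit Dn = s·(H − f)/(H + s − 2f) = 219000 × (425255.0 − 255) / (425255.0 + 219000 − 2 × 255) = 219000 × 425000.0 / 643745.0 ≈ 144584 mm ≈ 145 m.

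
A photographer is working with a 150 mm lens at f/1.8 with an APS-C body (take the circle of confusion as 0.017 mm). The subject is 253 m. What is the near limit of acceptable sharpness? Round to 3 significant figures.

Hyperfocal distance H = f²/(N·c) + f = 150²/(1.8 × 0.017) + 150 = 22500/0.0306 + 150 ≈ 735444.1 mm ≈ 735.4 m.
Near limit Dn = s·(H − f)/(H + s − 2f) = 253000 × (735444.1 − 150) / (735444.1 + 253000 − 2 × 150) = 253000 × 735294.1 / 988144.1 ≈ 188261 mm ≈ 188 m.

188 m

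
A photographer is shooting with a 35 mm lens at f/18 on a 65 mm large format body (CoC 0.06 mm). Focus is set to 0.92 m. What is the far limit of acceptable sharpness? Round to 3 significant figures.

4.19 m

Hyperfocal distance H = f²/(N·c) + f = 35²/(18 × 0.06) + 35 = 1225/1.08 + 35 ≈ 1169.3 mm ≈ 1.169 m.
Far limit Df = s·(H − f)/(H − s) = 920 × (1169.3 − 35) / (1169.3 − 920) = 920 × 1134.3 / 249.3 ≈ 4186.5 mm ≈ 4.19 m.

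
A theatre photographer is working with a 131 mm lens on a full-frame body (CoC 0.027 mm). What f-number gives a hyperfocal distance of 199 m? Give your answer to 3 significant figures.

Rearrange H = f²/(N·c) + f for N: N = f² / ((H − f)·c).
N = 131² / ((199000 − 131) × 0.027) = 17161 / 5369 ≈ 3.20.

f/3.20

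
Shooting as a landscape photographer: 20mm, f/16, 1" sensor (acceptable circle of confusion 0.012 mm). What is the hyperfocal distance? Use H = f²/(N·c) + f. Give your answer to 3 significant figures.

2.10 m

Hyperfocal distance H = f²/(N·c) + f = 20²/(16 × 0.012) + 20 = 400/0.192 + 20 ≈ 2103.3 mm ≈ 2.10 m.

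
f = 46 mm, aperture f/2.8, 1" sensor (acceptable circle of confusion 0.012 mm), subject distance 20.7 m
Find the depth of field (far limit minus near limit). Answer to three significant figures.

Hyperfocal distance H = f²/(N·c) + f = 46²/(2.8 × 0.012) + 46 = 2116/0.0336 + 46 ≈ 63022.2 mm ≈ 63.02 m.
Near limit Dn = s·(H − f)/(H + s − 2f) = 20700 × (63022.2 − 46) / (63022.2 + 20700 − 2 × 46) = 20700 × 62976.2 / 83630.2 ≈ 15588 mm.
Far limit Df = s·(H − f)/(H − s) = 20700 × (63022.2 − 46) / (63022.2 − 20700) = 20700 × 62976.2 / 42322.2 ≈ 30802 mm.
Depth of field = Df − Dn = 30802 − 15588 ≈ 15214 mm ≈ 15.2 m.

15.2 m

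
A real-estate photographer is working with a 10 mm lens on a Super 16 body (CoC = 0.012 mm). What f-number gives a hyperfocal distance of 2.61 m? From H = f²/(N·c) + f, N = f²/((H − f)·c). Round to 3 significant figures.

Rearrange H = f²/(N·c) + f for N: N = f² / ((H − f)·c).
N = 10² / ((2610 − 10) × 0.012) = 100 / 31.20 ≈ 3.21.

f/3.21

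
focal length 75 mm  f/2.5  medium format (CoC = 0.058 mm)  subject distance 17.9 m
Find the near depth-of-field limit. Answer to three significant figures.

Hyperfocal distance H = f²/(N·c) + f = 75²/(2.5 × 0.058) + 75 = 5625/0.145 + 75 ≈ 38868.1 mm ≈ 38.87 m.
Near limit Dn = s·(H − f)/(H + s − 2f) = 17900 × (38868.1 − 75) / (38868.1 + 17900 − 2 × 75) = 17900 × 38793.1 / 56618.1 ≈ 12265 mm ≈ 12.3 m.

12.3 m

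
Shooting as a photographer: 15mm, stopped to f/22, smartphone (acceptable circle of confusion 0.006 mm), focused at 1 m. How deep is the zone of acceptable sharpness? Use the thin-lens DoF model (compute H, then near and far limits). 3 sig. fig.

Hyperfocal distance H = f²/(N·c) + f = 15²/(22 × 0.006) + 15 = 225/0.132 + 15 ≈ 1719.5 mm ≈ 1.720 m.
Near limit Dn = s·(H − f)/(H + s − 2f) = 1000 × (1719.5 − 15) / (1719.5 + 1000 − 2 × 15) = 1000 × 1704.5 / 2689.5 ≈ 633.8 mm.
Far limit Df = s·(H − f)/(H − s) = 1000 × (1719.5 − 15) / (1719.5 − 1000) = 1000 × 1704.5 / 719.5 ≈ 2368.9 mm.
Depth of field = Df − Dn = 2368.9 − 633.8 ≈ 1735.1 mm ≈ 1.74 m.

1.74 m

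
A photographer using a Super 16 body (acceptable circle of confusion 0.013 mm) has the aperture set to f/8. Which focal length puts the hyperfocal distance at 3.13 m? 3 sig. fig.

18.0 mm

From H = f²/(N·c) + f, with f ≪ H: f ≈ √(H·N·c) = √(3130 × 8 × 0.013) = √325.52 ≈ 18.04 mm.
The +f correction barely moves this — solving exactly, f² + N·c·f − N·c·H = 0 ⇒ f = (−N·c + √((N·c)² + 4·N·c·H))/2 = (−0.104 + √1302.1)/2 ≈ 17.990 mm, so f ≈ 18.0 mm.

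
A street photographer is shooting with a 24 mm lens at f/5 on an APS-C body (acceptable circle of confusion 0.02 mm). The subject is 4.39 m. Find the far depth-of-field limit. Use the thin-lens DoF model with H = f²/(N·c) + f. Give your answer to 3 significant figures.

Hyperfocal distance H = f²/(N·c) + f = 24²/(5 × 0.02) + 24 = 576/0.1 + 24 ≈ 5784.0 mm ≈ 5.784 m.
Far limit Df = s·(H − f)/(H − s) = 4390 × (5784.0 − 24) / (5784.0 − 4390) = 4390 × 5760.0 / 1394.0 ≈ 18139 mm ≈ 18.1 m.

18.1 m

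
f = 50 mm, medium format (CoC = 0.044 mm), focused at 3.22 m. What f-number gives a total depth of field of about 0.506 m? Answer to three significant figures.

f/1.40

Write h = H − f = f²/(N·c). The thin-lens limits are Dn = s·h/(h + (s−f)) and Df = s·h/(h − (s−f)), so DoF = Df − Dn = 2·s·(s−f)·h / (h² − (s−f)²).
That is a quadratic in h: DoF·h² − 2·s·(s−f)·h − DoF·(s−f)² = 0 ⇒ h = (s−f)·(s + √(s² + DoF²)) / DoF = 3170 × (3220 + √(3220² + 506²)) / 506 = 3170 × (3220 + 3259.51) / 506 ≈ 40593 mm.
Then N = f²/(c·h) = 50² / (0.044 × 40593) = 2500 / 1786.1 ≈ 1.40.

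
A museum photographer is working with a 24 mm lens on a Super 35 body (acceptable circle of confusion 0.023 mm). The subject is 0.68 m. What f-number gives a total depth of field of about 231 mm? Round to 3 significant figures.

f/6.31

Write h = H − f = f²/(N·c). The thin-lens limits are Dn = s·h/(h + (s−f)) and Df = s·h/(h − (s−f)), so DoF = Df − Dn = 2·s·(s−f)·h / (h² − (s−f)²).
That is a quadratic in h: DoF·h² − 2·s·(s−f)·h − DoF·(s−f)² = 0 ⇒ h = (s−f)·(s + √(s² + DoF²)) / DoF = 656 × (680 + √(680² + 231²)) / 231 = 656 × (680 + 718.165) / 231 ≈ 3970.5 mm.
Then N = f²/(c·h) = 24² / (0.023 × 3970.5) = 576 / 91.323 ≈ 6.31.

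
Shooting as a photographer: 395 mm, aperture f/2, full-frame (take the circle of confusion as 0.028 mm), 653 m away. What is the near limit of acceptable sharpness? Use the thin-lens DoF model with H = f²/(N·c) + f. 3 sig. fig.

Hyperfocal distance H = f²/(N·c) + f = 395²/(2 × 0.028) + 395 = 156025/0.056 + 395 ≈ 2786555.7 mm ≈ 2787 m.
Near limit Dn = s·(H − f)/(H + s − 2f) = 653000 × (2786555.7 − 395) / (2786555.7 + 653000 − 2 × 395) = 653000 × 2786160.7 / 3438765.7 ≈ 529074 mm ≈ 529 m.

529 m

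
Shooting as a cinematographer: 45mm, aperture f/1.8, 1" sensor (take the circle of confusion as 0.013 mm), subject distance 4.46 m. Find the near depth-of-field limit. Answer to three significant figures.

4.24 m

Hyperfocal distance H = f²/(N·c) + f = 45²/(1.8 × 0.013) + 45 = 2025/0.0234 + 45 ≈ 86583.5 mm ≈ 86.58 m.
Near limit Dn = s·(H − f)/(H + s − 2f) = 4460 × (86583.5 − 45) / (86583.5 + 4460 − 2 × 45) = 4460 × 86538.5 / 90953.5 ≈ 4243.5 mm ≈ 4.24 m.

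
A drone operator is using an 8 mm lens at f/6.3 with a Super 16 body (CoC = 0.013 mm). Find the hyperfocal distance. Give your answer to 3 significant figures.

Hyperfocal distance H = f²/(N·c) + f = 8²/(6.3 × 0.013) + 8 = 64/0.0819 + 8 ≈ 789.4 mm ≈ 0.789 m.

0.789 m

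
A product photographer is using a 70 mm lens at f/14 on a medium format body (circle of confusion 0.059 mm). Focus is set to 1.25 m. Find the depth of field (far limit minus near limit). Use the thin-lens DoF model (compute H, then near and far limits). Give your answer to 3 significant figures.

Hyperfocal distance H = f²/(N·c) + f = 70²/(14 × 0.059) + 70 = 4900/0.826 + 70 ≈ 6002.2 mm ≈ 6.002 m.
Near limit Dn = s·(H − f)/(H + s − 2f) = 1250 × (6002.2 − 70) / (6002.2 + 1250 − 2 × 70) = 1250 × 5932.2 / 7112.2 ≈ 1042.61 mm.
Far limit Df = s·(H − f)/(H − s) = 1250 × (6002.2 − 70) / (6002.2 − 1250) = 1250 × 5932.2 / 4752.2 ≈ 1560.38 mm.
Depth of field = Df − Dn = 1560.38 − 1042.61 ≈ 517.77 mm ≈ 0.518 m.

0.518 m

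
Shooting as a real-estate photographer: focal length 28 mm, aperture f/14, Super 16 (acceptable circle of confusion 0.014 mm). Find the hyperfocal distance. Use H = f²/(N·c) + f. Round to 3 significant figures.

4.03 m

Hyperfocal distance H = f²/(N·c) + f = 28²/(14 × 0.014) + 28 = 784/0.196 + 28 ≈ 4028.0 mm ≈ 4.03 m.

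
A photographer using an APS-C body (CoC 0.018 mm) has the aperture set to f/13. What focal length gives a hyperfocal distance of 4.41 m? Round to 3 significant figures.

32.0 mm

From H = f²/(N·c) + f, with f ≪ H: f ≈ √(H·N·c) = √(4410 × 13 × 0.018) = √1031.9 ≈ 32.12 mm.
Exact: f² + N·c·f − N·c·H = 0 ⇒ f = (−N·c + √((N·c)² + 4·N·c·H))/2 = (−0.234 + √4127.8)/2 ≈ 32.007 mm ≈ 32.0 mm.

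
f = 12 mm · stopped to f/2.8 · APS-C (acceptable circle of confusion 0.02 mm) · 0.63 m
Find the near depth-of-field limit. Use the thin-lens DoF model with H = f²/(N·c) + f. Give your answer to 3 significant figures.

0.508 m

Hyperfocal distance H = f²/(N·c) + f = 12²/(2.8 × 0.02) + 12 = 144/0.056 + 12 ≈ 2583.4 mm ≈ 2.583 m.
Near limit Dn = s·(H − f)/(H + s − 2f) = 630 × (2583.4 − 12) / (2583.4 + 630 − 2 × 12) = 630 × 2571.4 / 3189.4 ≈ 507.93 mm ≈ 0.508 m.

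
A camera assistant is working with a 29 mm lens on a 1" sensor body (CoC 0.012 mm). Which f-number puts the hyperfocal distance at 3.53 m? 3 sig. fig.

Rearrange H = f²/(N·c) + f for N: N = f² / ((H − f)·c).
N = 29² / ((3530 − 29) × 0.012) = 841 / 42.01 ≈ 20.

f/20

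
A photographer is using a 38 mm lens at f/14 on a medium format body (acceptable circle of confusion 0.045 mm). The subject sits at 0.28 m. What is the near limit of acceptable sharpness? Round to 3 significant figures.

Hyperfocal distance H = f²/(N·c) + f = 38²/(14 × 0.045) + 38 = 1444/0.63 + 38 ≈ 2330.1 mm ≈ 2.330 m.
Near limit Dn = s·(H − f)/(H + s − 2f) = 280 × (2330.1 − 38) / (2330.1 + 280 − 2 × 38) = 280 × 2292.1 / 2534.1 ≈ 253.26 mm.

253 mm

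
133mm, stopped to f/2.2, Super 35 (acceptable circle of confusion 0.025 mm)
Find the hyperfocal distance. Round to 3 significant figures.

Hyperfocal distance H = f²/(N·c) + f = 133²/(2.2 × 0.025) + 133 = 17689/0.055 + 133 ≈ 321751.2 mm ≈ 322 m.

322 m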